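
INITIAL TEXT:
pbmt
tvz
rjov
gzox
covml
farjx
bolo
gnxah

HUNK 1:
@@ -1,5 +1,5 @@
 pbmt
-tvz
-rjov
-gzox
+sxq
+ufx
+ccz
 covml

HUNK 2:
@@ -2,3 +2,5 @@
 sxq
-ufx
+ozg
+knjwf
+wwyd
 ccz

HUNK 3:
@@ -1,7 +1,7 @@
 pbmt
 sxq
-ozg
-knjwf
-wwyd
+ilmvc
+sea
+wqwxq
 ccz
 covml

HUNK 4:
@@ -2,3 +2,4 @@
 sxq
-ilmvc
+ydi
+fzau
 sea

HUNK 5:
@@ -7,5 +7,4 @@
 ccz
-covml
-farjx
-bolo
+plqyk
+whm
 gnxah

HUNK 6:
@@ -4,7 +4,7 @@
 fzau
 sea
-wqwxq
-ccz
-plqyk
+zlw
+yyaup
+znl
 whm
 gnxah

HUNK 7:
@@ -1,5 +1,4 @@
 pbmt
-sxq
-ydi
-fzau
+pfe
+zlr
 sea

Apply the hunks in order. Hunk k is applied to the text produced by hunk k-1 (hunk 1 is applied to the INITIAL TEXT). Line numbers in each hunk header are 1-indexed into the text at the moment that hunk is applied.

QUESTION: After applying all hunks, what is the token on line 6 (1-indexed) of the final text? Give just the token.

Hunk 1: at line 1 remove [tvz,rjov,gzox] add [sxq,ufx,ccz] -> 8 lines: pbmt sxq ufx ccz covml farjx bolo gnxah
Hunk 2: at line 2 remove [ufx] add [ozg,knjwf,wwyd] -> 10 lines: pbmt sxq ozg knjwf wwyd ccz covml farjx bolo gnxah
Hunk 3: at line 1 remove [ozg,knjwf,wwyd] add [ilmvc,sea,wqwxq] -> 10 lines: pbmt sxq ilmvc sea wqwxq ccz covml farjx bolo gnxah
Hunk 4: at line 2 remove [ilmvc] add [ydi,fzau] -> 11 lines: pbmt sxq ydi fzau sea wqwxq ccz covml farjx bolo gnxah
Hunk 5: at line 7 remove [covml,farjx,bolo] add [plqyk,whm] -> 10 lines: pbmt sxq ydi fzau sea wqwxq ccz plqyk whm gnxah
Hunk 6: at line 4 remove [wqwxq,ccz,plqyk] add [zlw,yyaup,znl] -> 10 lines: pbmt sxq ydi fzau sea zlw yyaup znl whm gnxah
Hunk 7: at line 1 remove [sxq,ydi,fzau] add [pfe,zlr] -> 9 lines: pbmt pfe zlr sea zlw yyaup znl whm gnxah
Final line 6: yyaup

Answer: yyaup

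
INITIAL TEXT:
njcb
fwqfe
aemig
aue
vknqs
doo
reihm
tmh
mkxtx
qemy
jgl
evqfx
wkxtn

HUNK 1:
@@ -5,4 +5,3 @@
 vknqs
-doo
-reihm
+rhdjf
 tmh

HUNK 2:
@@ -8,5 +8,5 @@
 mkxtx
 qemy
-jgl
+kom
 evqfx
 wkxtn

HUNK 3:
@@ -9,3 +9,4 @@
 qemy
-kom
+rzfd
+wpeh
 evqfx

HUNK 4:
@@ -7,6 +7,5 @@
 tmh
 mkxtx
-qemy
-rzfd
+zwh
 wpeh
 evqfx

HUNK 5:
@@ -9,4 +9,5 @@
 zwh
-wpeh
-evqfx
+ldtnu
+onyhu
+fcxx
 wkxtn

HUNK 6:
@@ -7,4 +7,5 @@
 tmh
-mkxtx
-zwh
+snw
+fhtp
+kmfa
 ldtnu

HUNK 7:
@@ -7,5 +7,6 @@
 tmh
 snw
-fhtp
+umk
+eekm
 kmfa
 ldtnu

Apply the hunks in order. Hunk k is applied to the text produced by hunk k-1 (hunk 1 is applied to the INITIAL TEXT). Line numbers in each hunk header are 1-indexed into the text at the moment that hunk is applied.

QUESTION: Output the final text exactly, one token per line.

Hunk 1: at line 5 remove [doo,reihm] add [rhdjf] -> 12 lines: njcb fwqfe aemig aue vknqs rhdjf tmh mkxtx qemy jgl evqfx wkxtn
Hunk 2: at line 8 remove [jgl] add [kom] -> 12 lines: njcb fwqfe aemig aue vknqs rhdjf tmh mkxtx qemy kom evqfx wkxtn
Hunk 3: at line 9 remove [kom] add [rzfd,wpeh] -> 13 lines: njcb fwqfe aemig aue vknqs rhdjf tmh mkxtx qemy rzfd wpeh evqfx wkxtn
Hunk 4: at line 7 remove [qemy,rzfd] add [zwh] -> 12 lines: njcb fwqfe aemig aue vknqs rhdjf tmh mkxtx zwh wpeh evqfx wkxtn
Hunk 5: at line 9 remove [wpeh,evqfx] add [ldtnu,onyhu,fcxx] -> 13 lines: njcb fwqfe aemig aue vknqs rhdjf tmh mkxtx zwh ldtnu onyhu fcxx wkxtn
Hunk 6: at line 7 remove [mkxtx,zwh] add [snw,fhtp,kmfa] -> 14 lines: njcb fwqfe aemig aue vknqs rhdjf tmh snw fhtp kmfa ldtnu onyhu fcxx wkxtn
Hunk 7: at line 7 remove [fhtp] add [umk,eekm] -> 15 lines: njcb fwqfe aemig aue vknqs rhdjf tmh snw umk eekm kmfa ldtnu onyhu fcxx wkxtn

Answer: njcb
fwqfe
aemig
aue
vknqs
rhdjf
tmh
snw
umk
eekm
kmfa
ldtnu
onyhu
fcxx
wkxtn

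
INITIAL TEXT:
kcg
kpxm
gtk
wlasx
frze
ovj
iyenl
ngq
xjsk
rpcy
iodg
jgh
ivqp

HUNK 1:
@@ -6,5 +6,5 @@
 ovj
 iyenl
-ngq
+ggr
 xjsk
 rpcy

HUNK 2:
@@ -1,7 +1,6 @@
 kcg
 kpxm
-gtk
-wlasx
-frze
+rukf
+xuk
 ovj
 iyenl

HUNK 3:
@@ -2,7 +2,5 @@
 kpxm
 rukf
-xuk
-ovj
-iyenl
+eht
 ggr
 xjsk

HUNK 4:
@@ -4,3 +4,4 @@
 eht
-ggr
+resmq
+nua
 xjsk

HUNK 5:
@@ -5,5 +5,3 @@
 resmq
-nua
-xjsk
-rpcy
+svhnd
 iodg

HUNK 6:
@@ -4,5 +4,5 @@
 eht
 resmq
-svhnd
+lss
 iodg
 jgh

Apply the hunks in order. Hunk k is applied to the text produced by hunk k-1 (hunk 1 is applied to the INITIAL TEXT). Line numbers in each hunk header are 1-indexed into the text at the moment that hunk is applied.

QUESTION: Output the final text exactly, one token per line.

Hunk 1: at line 6 remove [ngq] add [ggr] -> 13 lines: kcg kpxm gtk wlasx frze ovj iyenl ggr xjsk rpcy iodg jgh ivqp
Hunk 2: at line 1 remove [gtk,wlasx,frze] add [rukf,xuk] -> 12 lines: kcg kpxm rukf xuk ovj iyenl ggr xjsk rpcy iodg jgh ivqp
Hunk 3: at line 2 remove [xuk,ovj,iyenl] add [eht] -> 10 lines: kcg kpxm rukf eht ggr xjsk rpcy iodg jgh ivqp
Hunk 4: at line 4 remove [ggr] add [resmq,nua] -> 11 lines: kcg kpxm rukf eht resmq nua xjsk rpcy iodg jgh ivqp
Hunk 5: at line 5 remove [nua,xjsk,rpcy] add [svhnd] -> 9 lines: kcg kpxm rukf eht resmq svhnd iodg jgh ivqp
Hunk 6: at line 4 remove [svhnd] add [lss] -> 9 lines: kcg kpxm rukf eht resmq lss iodg jgh ivqp

Answer: kcg
kpxm
rukf
eht
resmq
lss
iodg
jgh
ivqp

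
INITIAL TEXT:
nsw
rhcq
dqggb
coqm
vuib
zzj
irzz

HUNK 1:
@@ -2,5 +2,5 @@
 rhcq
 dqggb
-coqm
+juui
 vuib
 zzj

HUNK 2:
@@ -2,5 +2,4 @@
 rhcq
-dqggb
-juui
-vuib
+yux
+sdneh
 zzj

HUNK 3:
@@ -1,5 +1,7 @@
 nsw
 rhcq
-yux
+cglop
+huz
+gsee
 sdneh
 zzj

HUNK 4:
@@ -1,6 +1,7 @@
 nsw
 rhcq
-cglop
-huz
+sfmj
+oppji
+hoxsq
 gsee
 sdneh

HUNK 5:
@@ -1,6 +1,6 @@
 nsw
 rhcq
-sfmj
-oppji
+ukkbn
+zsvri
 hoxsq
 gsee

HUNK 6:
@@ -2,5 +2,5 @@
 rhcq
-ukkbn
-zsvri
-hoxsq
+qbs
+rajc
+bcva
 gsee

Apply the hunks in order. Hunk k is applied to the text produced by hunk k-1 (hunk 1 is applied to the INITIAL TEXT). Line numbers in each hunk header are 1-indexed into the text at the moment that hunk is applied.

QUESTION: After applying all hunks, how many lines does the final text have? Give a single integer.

Hunk 1: at line 2 remove [coqm] add [juui] -> 7 lines: nsw rhcq dqggb juui vuib zzj irzz
Hunk 2: at line 2 remove [dqggb,juui,vuib] add [yux,sdneh] -> 6 lines: nsw rhcq yux sdneh zzj irzz
Hunk 3: at line 1 remove [yux] add [cglop,huz,gsee] -> 8 lines: nsw rhcq cglop huz gsee sdneh zzj irzz
Hunk 4: at line 1 remove [cglop,huz] add [sfmj,oppji,hoxsq] -> 9 lines: nsw rhcq sfmj oppji hoxsq gsee sdneh zzj irzz
Hunk 5: at line 1 remove [sfmj,oppji] add [ukkbn,zsvri] -> 9 lines: nsw rhcq ukkbn zsvri hoxsq gsee sdneh zzj irzz
Hunk 6: at line 2 remove [ukkbn,zsvri,hoxsq] add [qbs,rajc,bcva] -> 9 lines: nsw rhcq qbs rajc bcva gsee sdneh zzj irzz
Final line count: 9

Answer: 9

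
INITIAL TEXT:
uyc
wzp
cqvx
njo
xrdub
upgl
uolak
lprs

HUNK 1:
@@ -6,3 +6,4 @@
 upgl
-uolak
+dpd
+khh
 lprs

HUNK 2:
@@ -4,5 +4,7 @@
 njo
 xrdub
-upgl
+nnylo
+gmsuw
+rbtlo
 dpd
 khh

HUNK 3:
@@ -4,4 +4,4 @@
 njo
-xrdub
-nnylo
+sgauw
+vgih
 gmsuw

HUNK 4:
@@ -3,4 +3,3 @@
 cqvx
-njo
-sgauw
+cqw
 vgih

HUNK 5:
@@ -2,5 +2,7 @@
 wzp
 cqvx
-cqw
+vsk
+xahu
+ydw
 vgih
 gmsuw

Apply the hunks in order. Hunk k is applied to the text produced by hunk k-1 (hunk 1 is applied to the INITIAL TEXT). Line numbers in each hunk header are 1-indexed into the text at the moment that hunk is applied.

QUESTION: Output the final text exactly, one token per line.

Hunk 1: at line 6 remove [uolak] add [dpd,khh] -> 9 lines: uyc wzp cqvx njo xrdub upgl dpd khh lprs
Hunk 2: at line 4 remove [upgl] add [nnylo,gmsuw,rbtlo] -> 11 lines: uyc wzp cqvx njo xrdub nnylo gmsuw rbtlo dpd khh lprs
Hunk 3: at line 4 remove [xrdub,nnylo] add [sgauw,vgih] -> 11 lines: uyc wzp cqvx njo sgauw vgih gmsuw rbtlo dpd khh lprs
Hunk 4: at line 3 remove [njo,sgauw] add [cqw] -> 10 lines: uyc wzp cqvx cqw vgih gmsuw rbtlo dpd khh lprs
Hunk 5: at line 2 remove [cqw] add [vsk,xahu,ydw] -> 12 lines: uyc wzp cqvx vsk xahu ydw vgih gmsuw rbtlo dpd khh lprs

Answer: uyc
wzp
cqvx
vsk
xahu
ydw
vgih
gmsuw
rbtlo
dpd
khh
lprs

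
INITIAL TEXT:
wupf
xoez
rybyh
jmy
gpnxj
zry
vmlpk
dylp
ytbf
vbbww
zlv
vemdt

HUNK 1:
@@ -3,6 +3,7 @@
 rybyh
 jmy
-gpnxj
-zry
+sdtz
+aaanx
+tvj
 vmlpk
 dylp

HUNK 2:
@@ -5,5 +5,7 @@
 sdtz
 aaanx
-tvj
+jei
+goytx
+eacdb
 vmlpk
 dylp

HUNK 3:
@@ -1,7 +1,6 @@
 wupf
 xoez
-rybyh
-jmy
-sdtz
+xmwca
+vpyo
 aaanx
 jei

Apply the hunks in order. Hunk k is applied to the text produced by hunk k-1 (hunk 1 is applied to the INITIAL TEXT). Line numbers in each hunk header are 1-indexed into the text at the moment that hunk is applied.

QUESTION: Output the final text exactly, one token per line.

Hunk 1: at line 3 remove [gpnxj,zry] add [sdtz,aaanx,tvj] -> 13 lines: wupf xoez rybyh jmy sdtz aaanx tvj vmlpk dylp ytbf vbbww zlv vemdt
Hunk 2: at line 5 remove [tvj] add [jei,goytx,eacdb] -> 15 lines: wupf xoez rybyh jmy sdtz aaanx jei goytx eacdb vmlpk dylp ytbf vbbww zlv vemdt
Hunk 3: at line 1 remove [rybyh,jmy,sdtz] add [xmwca,vpyo] -> 14 lines: wupf xoez xmwca vpyo aaanx jei goytx eacdb vmlpk dylp ytbf vbbww zlv vemdt

Answer: wupf
xoez
xmwca
vpyo
aaanx
jei
goytx
eacdb
vmlpk
dylp
ytbf
vbbww
zlv
vemdt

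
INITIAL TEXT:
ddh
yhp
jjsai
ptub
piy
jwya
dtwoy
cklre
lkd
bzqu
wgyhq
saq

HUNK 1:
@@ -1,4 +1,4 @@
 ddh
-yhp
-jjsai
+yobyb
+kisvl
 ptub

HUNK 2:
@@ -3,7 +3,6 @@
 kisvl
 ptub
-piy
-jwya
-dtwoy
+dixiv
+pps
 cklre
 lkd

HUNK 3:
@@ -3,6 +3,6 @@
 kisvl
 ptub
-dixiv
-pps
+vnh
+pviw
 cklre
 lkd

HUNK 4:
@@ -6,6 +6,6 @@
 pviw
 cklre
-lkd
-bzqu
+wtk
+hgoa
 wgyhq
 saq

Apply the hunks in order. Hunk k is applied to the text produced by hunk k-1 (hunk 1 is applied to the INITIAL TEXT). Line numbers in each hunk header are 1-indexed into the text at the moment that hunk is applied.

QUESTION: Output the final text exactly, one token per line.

Hunk 1: at line 1 remove [yhp,jjsai] add [yobyb,kisvl] -> 12 lines: ddh yobyb kisvl ptub piy jwya dtwoy cklre lkd bzqu wgyhq saq
Hunk 2: at line 3 remove [piy,jwya,dtwoy] add [dixiv,pps] -> 11 lines: ddh yobyb kisvl ptub dixiv pps cklre lkd bzqu wgyhq saq
Hunk 3: at line 3 remove [dixiv,pps] add [vnh,pviw] -> 11 lines: ddh yobyb kisvl ptub vnh pviw cklre lkd bzqu wgyhq saq
Hunk 4: at line 6 remove [lkd,bzqu] add [wtk,hgoa] -> 11 lines: ddh yobyb kisvl ptub vnh pviw cklre wtk hgoa wgyhq saq

Answer: ddh
yobyb
kisvl
ptub
vnh
pviw
cklre
wtk
hgoa
wgyhq
saq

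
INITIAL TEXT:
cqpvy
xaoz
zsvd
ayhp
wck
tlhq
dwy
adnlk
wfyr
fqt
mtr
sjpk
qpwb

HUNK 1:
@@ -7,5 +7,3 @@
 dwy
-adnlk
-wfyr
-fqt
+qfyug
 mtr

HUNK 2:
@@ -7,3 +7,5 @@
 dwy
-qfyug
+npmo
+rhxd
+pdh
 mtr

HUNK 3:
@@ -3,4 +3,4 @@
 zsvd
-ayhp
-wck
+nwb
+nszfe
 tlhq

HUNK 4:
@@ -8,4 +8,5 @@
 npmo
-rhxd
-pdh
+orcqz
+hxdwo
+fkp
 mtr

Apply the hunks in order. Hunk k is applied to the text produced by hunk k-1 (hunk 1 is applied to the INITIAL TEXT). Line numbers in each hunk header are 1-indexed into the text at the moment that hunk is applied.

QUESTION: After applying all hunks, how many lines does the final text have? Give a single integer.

Hunk 1: at line 7 remove [adnlk,wfyr,fqt] add [qfyug] -> 11 lines: cqpvy xaoz zsvd ayhp wck tlhq dwy qfyug mtr sjpk qpwb
Hunk 2: at line 7 remove [qfyug] add [npmo,rhxd,pdh] -> 13 lines: cqpvy xaoz zsvd ayhp wck tlhq dwy npmo rhxd pdh mtr sjpk qpwb
Hunk 3: at line 3 remove [ayhp,wck] add [nwb,nszfe] -> 13 lines: cqpvy xaoz zsvd nwb nszfe tlhq dwy npmo rhxd pdh mtr sjpk qpwb
Hunk 4: at line 8 remove [rhxd,pdh] add [orcqz,hxdwo,fkp] -> 14 lines: cqpvy xaoz zsvd nwb nszfe tlhq dwy npmo orcqz hxdwo fkp mtr sjpk qpwb
Final line count: 14

Answer: 14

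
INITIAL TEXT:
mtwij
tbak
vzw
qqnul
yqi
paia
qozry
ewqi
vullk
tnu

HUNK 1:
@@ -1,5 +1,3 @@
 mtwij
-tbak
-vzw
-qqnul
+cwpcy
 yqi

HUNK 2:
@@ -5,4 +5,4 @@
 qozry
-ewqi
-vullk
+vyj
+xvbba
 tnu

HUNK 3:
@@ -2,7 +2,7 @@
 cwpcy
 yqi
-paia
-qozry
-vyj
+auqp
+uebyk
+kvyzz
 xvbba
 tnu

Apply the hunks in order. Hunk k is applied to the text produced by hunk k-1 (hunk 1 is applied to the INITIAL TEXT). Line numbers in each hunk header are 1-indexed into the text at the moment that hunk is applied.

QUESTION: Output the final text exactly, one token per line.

Answer: mtwij
cwpcy
yqi
auqp
uebyk
kvyzz
xvbba
tnu

Derivation:
Hunk 1: at line 1 remove [tbak,vzw,qqnul] add [cwpcy] -> 8 lines: mtwij cwpcy yqi paia qozry ewqi vullk tnu
Hunk 2: at line 5 remove [ewqi,vullk] add [vyj,xvbba] -> 8 lines: mtwij cwpcy yqi paia qozry vyj xvbba tnu
Hunk 3: at line 2 remove [paia,qozry,vyj] add [auqp,uebyk,kvyzz] -> 8 lines: mtwij cwpcy yqi auqp uebyk kvyzz xvbba tnu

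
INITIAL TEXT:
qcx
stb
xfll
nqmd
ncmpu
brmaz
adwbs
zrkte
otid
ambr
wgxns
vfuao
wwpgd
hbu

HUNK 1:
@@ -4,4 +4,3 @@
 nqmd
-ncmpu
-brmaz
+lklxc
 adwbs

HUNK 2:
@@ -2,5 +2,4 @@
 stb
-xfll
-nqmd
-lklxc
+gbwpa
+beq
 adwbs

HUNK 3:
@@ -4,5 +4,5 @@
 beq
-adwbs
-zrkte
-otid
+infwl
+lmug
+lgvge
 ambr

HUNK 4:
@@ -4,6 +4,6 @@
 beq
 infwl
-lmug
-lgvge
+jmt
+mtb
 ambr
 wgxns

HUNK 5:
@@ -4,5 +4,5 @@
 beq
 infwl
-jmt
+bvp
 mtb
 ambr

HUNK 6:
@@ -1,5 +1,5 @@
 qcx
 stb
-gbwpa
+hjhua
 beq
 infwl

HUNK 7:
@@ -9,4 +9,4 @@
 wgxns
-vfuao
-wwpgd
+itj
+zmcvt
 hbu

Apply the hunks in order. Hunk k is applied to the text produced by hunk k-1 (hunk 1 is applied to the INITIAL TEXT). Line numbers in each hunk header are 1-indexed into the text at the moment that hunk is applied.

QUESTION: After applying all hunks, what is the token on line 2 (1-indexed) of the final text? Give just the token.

Answer: stb

Derivation:
Hunk 1: at line 4 remove [ncmpu,brmaz] add [lklxc] -> 13 lines: qcx stb xfll nqmd lklxc adwbs zrkte otid ambr wgxns vfuao wwpgd hbu
Hunk 2: at line 2 remove [xfll,nqmd,lklxc] add [gbwpa,beq] -> 12 lines: qcx stb gbwpa beq adwbs zrkte otid ambr wgxns vfuao wwpgd hbu
Hunk 3: at line 4 remove [adwbs,zrkte,otid] add [infwl,lmug,lgvge] -> 12 lines: qcx stb gbwpa beq infwl lmug lgvge ambr wgxns vfuao wwpgd hbu
Hunk 4: at line 4 remove [lmug,lgvge] add [jmt,mtb] -> 12 lines: qcx stb gbwpa beq infwl jmt mtb ambr wgxns vfuao wwpgd hbu
Hunk 5: at line 4 remove [jmt] add [bvp] -> 12 lines: qcx stb gbwpa beq infwl bvp mtb ambr wgxns vfuao wwpgd hbu
Hunk 6: at line 1 remove [gbwpa] add [hjhua] -> 12 lines: qcx stb hjhua beq infwl bvp mtb ambr wgxns vfuao wwpgd hbu
Hunk 7: at line 9 remove [vfuao,wwpgd] add [itj,zmcvt] -> 12 lines: qcx stb hjhua beq infwl bvp mtb ambr wgxns itj zmcvt hbu
Final line 2: stb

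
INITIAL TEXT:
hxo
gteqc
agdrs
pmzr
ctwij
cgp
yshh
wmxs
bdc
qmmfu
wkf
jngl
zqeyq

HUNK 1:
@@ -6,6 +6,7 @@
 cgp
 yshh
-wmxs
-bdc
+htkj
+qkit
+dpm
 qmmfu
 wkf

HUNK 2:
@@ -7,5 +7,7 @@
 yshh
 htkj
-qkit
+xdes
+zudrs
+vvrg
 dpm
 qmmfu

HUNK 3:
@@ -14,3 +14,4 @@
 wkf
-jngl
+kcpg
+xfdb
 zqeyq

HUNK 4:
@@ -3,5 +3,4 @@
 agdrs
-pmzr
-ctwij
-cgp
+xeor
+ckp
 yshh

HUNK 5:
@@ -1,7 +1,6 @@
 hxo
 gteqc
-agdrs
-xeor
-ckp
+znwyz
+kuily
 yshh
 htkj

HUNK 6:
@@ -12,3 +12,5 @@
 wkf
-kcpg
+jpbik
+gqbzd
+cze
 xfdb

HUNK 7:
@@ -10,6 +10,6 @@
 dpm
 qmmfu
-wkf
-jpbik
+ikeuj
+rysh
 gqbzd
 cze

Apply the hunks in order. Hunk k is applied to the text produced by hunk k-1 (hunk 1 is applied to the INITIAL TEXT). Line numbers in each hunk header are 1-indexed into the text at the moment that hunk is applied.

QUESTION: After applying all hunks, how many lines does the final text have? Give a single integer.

Answer: 17

Derivation:
Hunk 1: at line 6 remove [wmxs,bdc] add [htkj,qkit,dpm] -> 14 lines: hxo gteqc agdrs pmzr ctwij cgp yshh htkj qkit dpm qmmfu wkf jngl zqeyq
Hunk 2: at line 7 remove [qkit] add [xdes,zudrs,vvrg] -> 16 lines: hxo gteqc agdrs pmzr ctwij cgp yshh htkj xdes zudrs vvrg dpm qmmfu wkf jngl zqeyq
Hunk 3: at line 14 remove [jngl] add [kcpg,xfdb] -> 17 lines: hxo gteqc agdrs pmzr ctwij cgp yshh htkj xdes zudrs vvrg dpm qmmfu wkf kcpg xfdb zqeyq
Hunk 4: at line 3 remove [pmzr,ctwij,cgp] add [xeor,ckp] -> 16 lines: hxo gteqc agdrs xeor ckp yshh htkj xdes zudrs vvrg dpm qmmfu wkf kcpg xfdb zqeyq
Hunk 5: at line 1 remove [agdrs,xeor,ckp] add [znwyz,kuily] -> 15 lines: hxo gteqc znwyz kuily yshh htkj xdes zudrs vvrg dpm qmmfu wkf kcpg xfdb zqeyq
Hunk 6: at line 12 remove [kcpg] add [jpbik,gqbzd,cze] -> 17 lines: hxo gteqc znwyz kuily yshh htkj xdes zudrs vvrg dpm qmmfu wkf jpbik gqbzd cze xfdb zqeyq
Hunk 7: at line 10 remove [wkf,jpbik] add [ikeuj,rysh] -> 17 lines: hxo gteqc znwyz kuily yshh htkj xdes zudrs vvrg dpm qmmfu ikeuj rysh gqbzd cze xfdb zqeyq
Final line count: 17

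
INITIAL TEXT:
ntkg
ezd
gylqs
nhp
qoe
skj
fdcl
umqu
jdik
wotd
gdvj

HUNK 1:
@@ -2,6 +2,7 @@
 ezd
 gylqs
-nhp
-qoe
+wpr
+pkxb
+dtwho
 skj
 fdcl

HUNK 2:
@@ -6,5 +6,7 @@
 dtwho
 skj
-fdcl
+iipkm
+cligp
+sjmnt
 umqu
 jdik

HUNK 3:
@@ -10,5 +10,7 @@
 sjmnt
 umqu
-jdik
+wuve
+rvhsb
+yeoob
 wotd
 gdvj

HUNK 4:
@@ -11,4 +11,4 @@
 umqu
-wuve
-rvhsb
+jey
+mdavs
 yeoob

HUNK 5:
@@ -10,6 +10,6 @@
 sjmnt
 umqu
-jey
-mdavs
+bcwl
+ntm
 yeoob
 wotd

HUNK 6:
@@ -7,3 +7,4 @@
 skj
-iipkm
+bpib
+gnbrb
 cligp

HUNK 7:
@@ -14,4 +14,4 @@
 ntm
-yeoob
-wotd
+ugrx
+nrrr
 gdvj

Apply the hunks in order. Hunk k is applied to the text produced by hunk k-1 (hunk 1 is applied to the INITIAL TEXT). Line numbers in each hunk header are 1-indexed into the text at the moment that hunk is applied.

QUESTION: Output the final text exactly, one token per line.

Hunk 1: at line 2 remove [nhp,qoe] add [wpr,pkxb,dtwho] -> 12 lines: ntkg ezd gylqs wpr pkxb dtwho skj fdcl umqu jdik wotd gdvj
Hunk 2: at line 6 remove [fdcl] add [iipkm,cligp,sjmnt] -> 14 lines: ntkg ezd gylqs wpr pkxb dtwho skj iipkm cligp sjmnt umqu jdik wotd gdvj
Hunk 3: at line 10 remove [jdik] add [wuve,rvhsb,yeoob] -> 16 lines: ntkg ezd gylqs wpr pkxb dtwho skj iipkm cligp sjmnt umqu wuve rvhsb yeoob wotd gdvj
Hunk 4: at line 11 remove [wuve,rvhsb] add [jey,mdavs] -> 16 lines: ntkg ezd gylqs wpr pkxb dtwho skj iipkm cligp sjmnt umqu jey mdavs yeoob wotd gdvj
Hunk 5: at line 10 remove [jey,mdavs] add [bcwl,ntm] -> 16 lines: ntkg ezd gylqs wpr pkxb dtwho skj iipkm cligp sjmnt umqu bcwl ntm yeoob wotd gdvj
Hunk 6: at line 7 remove [iipkm] add [bpib,gnbrb] -> 17 lines: ntkg ezd gylqs wpr pkxb dtwho skj bpib gnbrb cligp sjmnt umqu bcwl ntm yeoob wotd gdvj
Hunk 7: at line 14 remove [yeoob,wotd] add [ugrx,nrrr] -> 17 lines: ntkg ezd gylqs wpr pkxb dtwho skj bpib gnbrb cligp sjmnt umqu bcwl ntm ugrx nrrr gdvj

Answer: ntkg
ezd
gylqs
wpr
pkxb
dtwho
skj
bpib
gnbrb
cligp
sjmnt
umqu
bcwl
ntm
ugrx
nrrr
gdvj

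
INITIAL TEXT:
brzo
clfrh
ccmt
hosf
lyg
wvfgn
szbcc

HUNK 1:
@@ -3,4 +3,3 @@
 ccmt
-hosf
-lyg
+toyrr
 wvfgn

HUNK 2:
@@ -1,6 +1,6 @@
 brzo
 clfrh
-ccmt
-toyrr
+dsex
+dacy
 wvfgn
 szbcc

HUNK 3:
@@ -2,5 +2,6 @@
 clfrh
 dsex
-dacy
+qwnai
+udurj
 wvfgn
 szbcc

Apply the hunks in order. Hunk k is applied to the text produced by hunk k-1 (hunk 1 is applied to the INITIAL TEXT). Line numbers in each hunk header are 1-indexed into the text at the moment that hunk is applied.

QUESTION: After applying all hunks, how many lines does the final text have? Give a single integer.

Hunk 1: at line 3 remove [hosf,lyg] add [toyrr] -> 6 lines: brzo clfrh ccmt toyrr wvfgn szbcc
Hunk 2: at line 1 remove [ccmt,toyrr] add [dsex,dacy] -> 6 lines: brzo clfrh dsex dacy wvfgn szbcc
Hunk 3: at line 2 remove [dacy] add [qwnai,udurj] -> 7 lines: brzo clfrh dsex qwnai udurj wvfgn szbcc
Final line count: 7

Answer: 7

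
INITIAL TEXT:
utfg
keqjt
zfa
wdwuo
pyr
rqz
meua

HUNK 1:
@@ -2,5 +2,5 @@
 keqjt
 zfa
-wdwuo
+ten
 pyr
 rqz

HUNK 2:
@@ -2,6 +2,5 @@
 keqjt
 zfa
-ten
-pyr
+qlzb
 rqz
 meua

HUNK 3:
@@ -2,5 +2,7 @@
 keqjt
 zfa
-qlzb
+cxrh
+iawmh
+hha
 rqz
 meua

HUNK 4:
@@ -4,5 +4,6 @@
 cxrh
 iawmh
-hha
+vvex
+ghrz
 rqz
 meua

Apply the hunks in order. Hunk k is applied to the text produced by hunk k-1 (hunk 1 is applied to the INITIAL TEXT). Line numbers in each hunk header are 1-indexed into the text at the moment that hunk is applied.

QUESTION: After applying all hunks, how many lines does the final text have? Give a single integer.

Answer: 9

Derivation:
Hunk 1: at line 2 remove [wdwuo] add [ten] -> 7 lines: utfg keqjt zfa ten pyr rqz meua
Hunk 2: at line 2 remove [ten,pyr] add [qlzb] -> 6 lines: utfg keqjt zfa qlzb rqz meua
Hunk 3: at line 2 remove [qlzb] add [cxrh,iawmh,hha] -> 8 lines: utfg keqjt zfa cxrh iawmh hha rqz meua
Hunk 4: at line 4 remove [hha] add [vvex,ghrz] -> 9 lines: utfg keqjt zfa cxrh iawmh vvex ghrz rqz meua
Final line count: 9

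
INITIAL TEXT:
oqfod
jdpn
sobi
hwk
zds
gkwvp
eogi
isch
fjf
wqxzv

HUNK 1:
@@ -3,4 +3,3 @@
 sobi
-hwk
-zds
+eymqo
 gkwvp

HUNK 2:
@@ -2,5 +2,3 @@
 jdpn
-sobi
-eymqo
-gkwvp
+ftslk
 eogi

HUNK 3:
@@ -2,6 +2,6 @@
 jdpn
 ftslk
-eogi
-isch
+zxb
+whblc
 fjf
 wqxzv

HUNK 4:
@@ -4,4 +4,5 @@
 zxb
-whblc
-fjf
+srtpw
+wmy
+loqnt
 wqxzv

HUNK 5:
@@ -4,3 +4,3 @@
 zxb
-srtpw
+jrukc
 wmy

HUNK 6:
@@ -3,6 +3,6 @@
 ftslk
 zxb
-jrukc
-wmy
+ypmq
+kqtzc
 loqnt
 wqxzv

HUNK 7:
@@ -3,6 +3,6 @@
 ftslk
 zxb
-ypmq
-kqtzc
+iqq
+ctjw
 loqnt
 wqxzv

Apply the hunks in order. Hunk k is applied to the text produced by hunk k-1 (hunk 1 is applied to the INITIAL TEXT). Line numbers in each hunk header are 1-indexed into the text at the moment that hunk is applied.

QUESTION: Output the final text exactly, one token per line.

Answer: oqfod
jdpn
ftslk
zxb
iqq
ctjw
loqnt
wqxzv

Derivation:
Hunk 1: at line 3 remove [hwk,zds] add [eymqo] -> 9 lines: oqfod jdpn sobi eymqo gkwvp eogi isch fjf wqxzv
Hunk 2: at line 2 remove [sobi,eymqo,gkwvp] add [ftslk] -> 7 lines: oqfod jdpn ftslk eogi isch fjf wqxzv
Hunk 3: at line 2 remove [eogi,isch] add [zxb,whblc] -> 7 lines: oqfod jdpn ftslk zxb whblc fjf wqxzv
Hunk 4: at line 4 remove [whblc,fjf] add [srtpw,wmy,loqnt] -> 8 lines: oqfod jdpn ftslk zxb srtpw wmy loqnt wqxzv
Hunk 5: at line 4 remove [srtpw] add [jrukc] -> 8 lines: oqfod jdpn ftslk zxb jrukc wmy loqnt wqxzv
Hunk 6: at line 3 remove [jrukc,wmy] add [ypmq,kqtzc] -> 8 lines: oqfod jdpn ftslk zxb ypmq kqtzc loqnt wqxzv
Hunk 7: at line 3 remove [ypmq,kqtzc] add [iqq,ctjw] -> 8 lines: oqfod jdpn ftslk zxb iqq ctjw loqnt wqxzv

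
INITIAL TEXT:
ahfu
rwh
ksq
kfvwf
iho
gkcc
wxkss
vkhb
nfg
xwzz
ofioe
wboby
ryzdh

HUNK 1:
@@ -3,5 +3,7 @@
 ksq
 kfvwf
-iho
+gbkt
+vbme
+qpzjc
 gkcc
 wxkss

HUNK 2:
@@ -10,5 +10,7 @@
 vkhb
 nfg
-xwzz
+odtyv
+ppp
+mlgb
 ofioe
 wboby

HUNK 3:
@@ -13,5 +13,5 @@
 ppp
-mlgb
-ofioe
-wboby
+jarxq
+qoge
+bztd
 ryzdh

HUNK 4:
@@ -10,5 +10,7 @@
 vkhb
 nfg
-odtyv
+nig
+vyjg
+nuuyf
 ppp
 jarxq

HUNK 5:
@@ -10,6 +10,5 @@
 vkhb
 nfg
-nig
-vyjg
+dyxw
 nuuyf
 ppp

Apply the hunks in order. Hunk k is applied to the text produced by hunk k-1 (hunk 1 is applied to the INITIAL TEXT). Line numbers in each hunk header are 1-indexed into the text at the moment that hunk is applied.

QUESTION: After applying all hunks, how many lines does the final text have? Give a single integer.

Hunk 1: at line 3 remove [iho] add [gbkt,vbme,qpzjc] -> 15 lines: ahfu rwh ksq kfvwf gbkt vbme qpzjc gkcc wxkss vkhb nfg xwzz ofioe wboby ryzdh
Hunk 2: at line 10 remove [xwzz] add [odtyv,ppp,mlgb] -> 17 lines: ahfu rwh ksq kfvwf gbkt vbme qpzjc gkcc wxkss vkhb nfg odtyv ppp mlgb ofioe wboby ryzdh
Hunk 3: at line 13 remove [mlgb,ofioe,wboby] add [jarxq,qoge,bztd] -> 17 lines: ahfu rwh ksq kfvwf gbkt vbme qpzjc gkcc wxkss vkhb nfg odtyv ppp jarxq qoge bztd ryzdh
Hunk 4: at line 10 remove [odtyv] add [nig,vyjg,nuuyf] -> 19 lines: ahfu rwh ksq kfvwf gbkt vbme qpzjc gkcc wxkss vkhb nfg nig vyjg nuuyf ppp jarxq qoge bztd ryzdh
Hunk 5: at line 10 remove [nig,vyjg] add [dyxw] -> 18 lines: ahfu rwh ksq kfvwf gbkt vbme qpzjc gkcc wxkss vkhb nfg dyxw nuuyf ppp jarxq qoge bztd ryzdh
Final line count: 18

Answer: 18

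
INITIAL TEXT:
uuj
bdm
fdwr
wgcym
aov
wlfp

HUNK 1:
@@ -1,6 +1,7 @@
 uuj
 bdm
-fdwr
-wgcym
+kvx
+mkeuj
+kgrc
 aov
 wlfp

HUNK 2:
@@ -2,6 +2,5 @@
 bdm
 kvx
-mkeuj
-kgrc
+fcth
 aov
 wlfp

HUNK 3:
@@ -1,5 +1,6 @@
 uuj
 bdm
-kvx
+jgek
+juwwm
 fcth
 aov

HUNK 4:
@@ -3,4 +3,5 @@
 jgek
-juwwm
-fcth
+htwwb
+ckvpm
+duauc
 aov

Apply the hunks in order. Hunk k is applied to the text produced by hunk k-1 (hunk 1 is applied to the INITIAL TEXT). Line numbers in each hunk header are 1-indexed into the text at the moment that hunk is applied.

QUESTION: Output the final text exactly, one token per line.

Answer: uuj
bdm
jgek
htwwb
ckvpm
duauc
aov
wlfp

Derivation:
Hunk 1: at line 1 remove [fdwr,wgcym] add [kvx,mkeuj,kgrc] -> 7 lines: uuj bdm kvx mkeuj kgrc aov wlfp
Hunk 2: at line 2 remove [mkeuj,kgrc] add [fcth] -> 6 lines: uuj bdm kvx fcth aov wlfp
Hunk 3: at line 1 remove [kvx] add [jgek,juwwm] -> 7 lines: uuj bdm jgek juwwm fcth aov wlfp
Hunk 4: at line 3 remove [juwwm,fcth] add [htwwb,ckvpm,duauc] -> 8 lines: uuj bdm jgek htwwb ckvpm duauc aov wlfp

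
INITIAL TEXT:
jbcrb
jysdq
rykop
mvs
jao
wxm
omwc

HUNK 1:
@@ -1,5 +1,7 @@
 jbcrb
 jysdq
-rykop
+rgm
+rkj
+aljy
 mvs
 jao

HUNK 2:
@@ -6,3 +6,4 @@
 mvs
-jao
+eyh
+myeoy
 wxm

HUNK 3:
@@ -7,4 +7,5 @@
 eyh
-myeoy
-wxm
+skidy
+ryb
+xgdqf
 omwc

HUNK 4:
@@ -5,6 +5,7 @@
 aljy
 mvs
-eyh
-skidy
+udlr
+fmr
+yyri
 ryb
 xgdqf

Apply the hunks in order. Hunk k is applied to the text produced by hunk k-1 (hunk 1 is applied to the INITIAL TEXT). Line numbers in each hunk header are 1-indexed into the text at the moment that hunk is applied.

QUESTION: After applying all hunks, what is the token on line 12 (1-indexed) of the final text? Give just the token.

Hunk 1: at line 1 remove [rykop] add [rgm,rkj,aljy] -> 9 lines: jbcrb jysdq rgm rkj aljy mvs jao wxm omwc
Hunk 2: at line 6 remove [jao] add [eyh,myeoy] -> 10 lines: jbcrb jysdq rgm rkj aljy mvs eyh myeoy wxm omwc
Hunk 3: at line 7 remove [myeoy,wxm] add [skidy,ryb,xgdqf] -> 11 lines: jbcrb jysdq rgm rkj aljy mvs eyh skidy ryb xgdqf omwc
Hunk 4: at line 5 remove [eyh,skidy] add [udlr,fmr,yyri] -> 12 lines: jbcrb jysdq rgm rkj aljy mvs udlr fmr yyri ryb xgdqf omwc
Final line 12: omwc

Answer: omwc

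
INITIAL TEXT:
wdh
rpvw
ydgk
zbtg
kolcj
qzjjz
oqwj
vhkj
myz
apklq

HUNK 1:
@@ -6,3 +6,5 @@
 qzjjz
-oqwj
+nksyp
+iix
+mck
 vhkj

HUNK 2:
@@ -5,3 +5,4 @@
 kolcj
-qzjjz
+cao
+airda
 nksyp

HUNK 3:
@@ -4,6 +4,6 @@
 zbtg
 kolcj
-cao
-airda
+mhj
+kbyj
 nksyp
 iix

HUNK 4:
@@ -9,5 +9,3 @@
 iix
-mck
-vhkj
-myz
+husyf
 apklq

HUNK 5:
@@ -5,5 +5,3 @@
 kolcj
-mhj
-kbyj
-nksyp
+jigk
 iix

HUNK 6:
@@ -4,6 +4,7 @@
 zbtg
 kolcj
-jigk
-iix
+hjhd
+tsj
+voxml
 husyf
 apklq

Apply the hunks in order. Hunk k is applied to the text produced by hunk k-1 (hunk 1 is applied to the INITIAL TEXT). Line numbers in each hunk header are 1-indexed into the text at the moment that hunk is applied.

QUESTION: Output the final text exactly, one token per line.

Hunk 1: at line 6 remove [oqwj] add [nksyp,iix,mck] -> 12 lines: wdh rpvw ydgk zbtg kolcj qzjjz nksyp iix mck vhkj myz apklq
Hunk 2: at line 5 remove [qzjjz] add [cao,airda] -> 13 lines: wdh rpvw ydgk zbtg kolcj cao airda nksyp iix mck vhkj myz apklq
Hunk 3: at line 4 remove [cao,airda] add [mhj,kbyj] -> 13 lines: wdh rpvw ydgk zbtg kolcj mhj kbyj nksyp iix mck vhkj myz apklq
Hunk 4: at line 9 remove [mck,vhkj,myz] add [husyf] -> 11 lines: wdh rpvw ydgk zbtg kolcj mhj kbyj nksyp iix husyf apklq
Hunk 5: at line 5 remove [mhj,kbyj,nksyp] add [jigk] -> 9 lines: wdh rpvw ydgk zbtg kolcj jigk iix husyf apklq
Hunk 6: at line 4 remove [jigk,iix] add [hjhd,tsj,voxml] -> 10 lines: wdh rpvw ydgk zbtg kolcj hjhd tsj voxml husyf apklq

Answer: wdh
rpvw
ydgk
zbtg
kolcj
hjhd
tsj
voxml
husyf
apklq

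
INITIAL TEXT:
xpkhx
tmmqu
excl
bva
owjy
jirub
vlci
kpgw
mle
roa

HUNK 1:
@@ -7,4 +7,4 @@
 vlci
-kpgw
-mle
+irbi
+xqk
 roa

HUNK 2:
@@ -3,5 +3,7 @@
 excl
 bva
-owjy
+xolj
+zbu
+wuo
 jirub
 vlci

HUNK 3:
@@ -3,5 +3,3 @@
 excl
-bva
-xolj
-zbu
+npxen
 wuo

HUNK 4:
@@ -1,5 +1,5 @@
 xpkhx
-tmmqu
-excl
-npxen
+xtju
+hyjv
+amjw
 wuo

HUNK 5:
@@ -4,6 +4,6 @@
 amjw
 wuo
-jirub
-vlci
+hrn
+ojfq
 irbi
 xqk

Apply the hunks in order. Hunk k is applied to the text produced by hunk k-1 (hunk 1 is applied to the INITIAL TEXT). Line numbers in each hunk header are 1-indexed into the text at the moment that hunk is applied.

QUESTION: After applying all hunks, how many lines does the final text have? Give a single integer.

Answer: 10

Derivation:
Hunk 1: at line 7 remove [kpgw,mle] add [irbi,xqk] -> 10 lines: xpkhx tmmqu excl bva owjy jirub vlci irbi xqk roa
Hunk 2: at line 3 remove [owjy] add [xolj,zbu,wuo] -> 12 lines: xpkhx tmmqu excl bva xolj zbu wuo jirub vlci irbi xqk roa
Hunk 3: at line 3 remove [bva,xolj,zbu] add [npxen] -> 10 lines: xpkhx tmmqu excl npxen wuo jirub vlci irbi xqk roa
Hunk 4: at line 1 remove [tmmqu,excl,npxen] add [xtju,hyjv,amjw] -> 10 lines: xpkhx xtju hyjv amjw wuo jirub vlci irbi xqk roa
Hunk 5: at line 4 remove [jirub,vlci] add [hrn,ojfq] -> 10 lines: xpkhx xtju hyjv amjw wuo hrn ojfq irbi xqk roa
Final line count: 10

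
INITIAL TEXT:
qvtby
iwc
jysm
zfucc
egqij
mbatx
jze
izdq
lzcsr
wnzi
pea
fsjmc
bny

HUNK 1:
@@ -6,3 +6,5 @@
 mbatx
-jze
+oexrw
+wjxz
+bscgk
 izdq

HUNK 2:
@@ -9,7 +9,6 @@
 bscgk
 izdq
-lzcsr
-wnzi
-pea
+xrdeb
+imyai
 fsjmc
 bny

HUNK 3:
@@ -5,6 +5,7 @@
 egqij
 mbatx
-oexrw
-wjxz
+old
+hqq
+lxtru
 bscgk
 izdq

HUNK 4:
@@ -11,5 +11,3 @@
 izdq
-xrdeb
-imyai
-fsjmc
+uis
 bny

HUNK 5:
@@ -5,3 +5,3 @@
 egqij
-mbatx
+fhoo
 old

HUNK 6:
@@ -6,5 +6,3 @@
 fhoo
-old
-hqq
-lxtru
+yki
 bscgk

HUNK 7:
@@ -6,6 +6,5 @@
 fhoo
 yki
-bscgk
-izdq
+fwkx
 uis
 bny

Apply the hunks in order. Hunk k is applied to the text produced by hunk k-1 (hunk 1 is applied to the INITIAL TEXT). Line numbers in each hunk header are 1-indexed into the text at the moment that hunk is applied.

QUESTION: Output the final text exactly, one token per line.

Answer: qvtby
iwc
jysm
zfucc
egqij
fhoo
yki
fwkx
uis
bny

Derivation:
Hunk 1: at line 6 remove [jze] add [oexrw,wjxz,bscgk] -> 15 lines: qvtby iwc jysm zfucc egqij mbatx oexrw wjxz bscgk izdq lzcsr wnzi pea fsjmc bny
Hunk 2: at line 9 remove [lzcsr,wnzi,pea] add [xrdeb,imyai] -> 14 lines: qvtby iwc jysm zfucc egqij mbatx oexrw wjxz bscgk izdq xrdeb imyai fsjmc bny
Hunk 3: at line 5 remove [oexrw,wjxz] add [old,hqq,lxtru] -> 15 lines: qvtby iwc jysm zfucc egqij mbatx old hqq lxtru bscgk izdq xrdeb imyai fsjmc bny
Hunk 4: at line 11 remove [xrdeb,imyai,fsjmc] add [uis] -> 13 lines: qvtby iwc jysm zfucc egqij mbatx old hqq lxtru bscgk izdq uis bny
Hunk 5: at line 5 remove [mbatx] add [fhoo] -> 13 lines: qvtby iwc jysm zfucc egqij fhoo old hqq lxtru bscgk izdq uis bny
Hunk 6: at line 6 remove [old,hqq,lxtru] add [yki] -> 11 lines: qvtby iwc jysm zfucc egqij fhoo yki bscgk izdq uis bny
Hunk 7: at line 6 remove [bscgk,izdq] add [fwkx] -> 10 lines: qvtby iwc jysm zfucc egqij fhoo yki fwkx uis bny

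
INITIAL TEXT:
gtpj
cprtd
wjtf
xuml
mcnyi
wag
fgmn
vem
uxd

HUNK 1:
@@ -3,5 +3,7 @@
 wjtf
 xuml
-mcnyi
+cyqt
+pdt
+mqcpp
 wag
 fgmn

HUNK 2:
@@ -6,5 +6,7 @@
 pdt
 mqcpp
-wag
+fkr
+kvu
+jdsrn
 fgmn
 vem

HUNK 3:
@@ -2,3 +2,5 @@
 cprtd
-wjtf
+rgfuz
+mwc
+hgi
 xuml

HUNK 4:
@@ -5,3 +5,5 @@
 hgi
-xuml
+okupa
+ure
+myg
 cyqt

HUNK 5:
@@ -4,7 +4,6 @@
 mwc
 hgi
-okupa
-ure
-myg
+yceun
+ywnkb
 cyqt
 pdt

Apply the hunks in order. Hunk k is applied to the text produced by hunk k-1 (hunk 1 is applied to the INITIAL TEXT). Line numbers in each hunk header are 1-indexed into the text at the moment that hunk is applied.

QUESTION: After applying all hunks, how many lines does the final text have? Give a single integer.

Answer: 16

Derivation:
Hunk 1: at line 3 remove [mcnyi] add [cyqt,pdt,mqcpp] -> 11 lines: gtpj cprtd wjtf xuml cyqt pdt mqcpp wag fgmn vem uxd
Hunk 2: at line 6 remove [wag] add [fkr,kvu,jdsrn] -> 13 lines: gtpj cprtd wjtf xuml cyqt pdt mqcpp fkr kvu jdsrn fgmn vem uxd
Hunk 3: at line 2 remove [wjtf] add [rgfuz,mwc,hgi] -> 15 lines: gtpj cprtd rgfuz mwc hgi xuml cyqt pdt mqcpp fkr kvu jdsrn fgmn vem uxd
Hunk 4: at line 5 remove [xuml] add [okupa,ure,myg] -> 17 lines: gtpj cprtd rgfuz mwc hgi okupa ure myg cyqt pdt mqcpp fkr kvu jdsrn fgmn vem uxd
Hunk 5: at line 4 remove [okupa,ure,myg] add [yceun,ywnkb] -> 16 lines: gtpj cprtd rgfuz mwc hgi yceun ywnkb cyqt pdt mqcpp fkr kvu jdsrn fgmn vem uxd
Final line count: 16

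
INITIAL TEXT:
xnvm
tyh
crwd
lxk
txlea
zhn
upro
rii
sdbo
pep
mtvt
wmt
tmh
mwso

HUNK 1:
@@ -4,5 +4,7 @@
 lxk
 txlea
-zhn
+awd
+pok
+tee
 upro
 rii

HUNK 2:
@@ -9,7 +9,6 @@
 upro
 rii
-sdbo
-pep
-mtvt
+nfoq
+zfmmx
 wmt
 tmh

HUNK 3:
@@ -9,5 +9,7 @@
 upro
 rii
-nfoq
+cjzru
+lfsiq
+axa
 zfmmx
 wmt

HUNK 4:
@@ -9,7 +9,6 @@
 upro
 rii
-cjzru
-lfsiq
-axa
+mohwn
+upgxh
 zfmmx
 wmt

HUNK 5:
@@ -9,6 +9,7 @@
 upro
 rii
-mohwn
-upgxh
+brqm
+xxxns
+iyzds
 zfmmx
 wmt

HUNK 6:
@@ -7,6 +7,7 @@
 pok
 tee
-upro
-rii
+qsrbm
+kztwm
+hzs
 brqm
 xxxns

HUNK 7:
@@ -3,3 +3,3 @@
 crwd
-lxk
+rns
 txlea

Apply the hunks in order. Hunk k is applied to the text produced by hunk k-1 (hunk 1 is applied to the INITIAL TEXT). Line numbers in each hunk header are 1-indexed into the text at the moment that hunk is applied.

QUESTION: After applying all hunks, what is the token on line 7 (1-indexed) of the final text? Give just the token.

Hunk 1: at line 4 remove [zhn] add [awd,pok,tee] -> 16 lines: xnvm tyh crwd lxk txlea awd pok tee upro rii sdbo pep mtvt wmt tmh mwso
Hunk 2: at line 9 remove [sdbo,pep,mtvt] add [nfoq,zfmmx] -> 15 lines: xnvm tyh crwd lxk txlea awd pok tee upro rii nfoq zfmmx wmt tmh mwso
Hunk 3: at line 9 remove [nfoq] add [cjzru,lfsiq,axa] -> 17 lines: xnvm tyh crwd lxk txlea awd pok tee upro rii cjzru lfsiq axa zfmmx wmt tmh mwso
Hunk 4: at line 9 remove [cjzru,lfsiq,axa] add [mohwn,upgxh] -> 16 lines: xnvm tyh crwd lxk txlea awd pok tee upro rii mohwn upgxh zfmmx wmt tmh mwso
Hunk 5: at line 9 remove [mohwn,upgxh] add [brqm,xxxns,iyzds] -> 17 lines: xnvm tyh crwd lxk txlea awd pok tee upro rii brqm xxxns iyzds zfmmx wmt tmh mwso
Hunk 6: at line 7 remove [upro,rii] add [qsrbm,kztwm,hzs] -> 18 lines: xnvm tyh crwd lxk txlea awd pok tee qsrbm kztwm hzs brqm xxxns iyzds zfmmx wmt tmh mwso
Hunk 7: at line 3 remove [lxk] add [rns] -> 18 lines: xnvm tyh crwd rns txlea awd pok tee qsrbm kztwm hzs brqm xxxns iyzds zfmmx wmt tmh mwso
Final line 7: pok

Answer: pok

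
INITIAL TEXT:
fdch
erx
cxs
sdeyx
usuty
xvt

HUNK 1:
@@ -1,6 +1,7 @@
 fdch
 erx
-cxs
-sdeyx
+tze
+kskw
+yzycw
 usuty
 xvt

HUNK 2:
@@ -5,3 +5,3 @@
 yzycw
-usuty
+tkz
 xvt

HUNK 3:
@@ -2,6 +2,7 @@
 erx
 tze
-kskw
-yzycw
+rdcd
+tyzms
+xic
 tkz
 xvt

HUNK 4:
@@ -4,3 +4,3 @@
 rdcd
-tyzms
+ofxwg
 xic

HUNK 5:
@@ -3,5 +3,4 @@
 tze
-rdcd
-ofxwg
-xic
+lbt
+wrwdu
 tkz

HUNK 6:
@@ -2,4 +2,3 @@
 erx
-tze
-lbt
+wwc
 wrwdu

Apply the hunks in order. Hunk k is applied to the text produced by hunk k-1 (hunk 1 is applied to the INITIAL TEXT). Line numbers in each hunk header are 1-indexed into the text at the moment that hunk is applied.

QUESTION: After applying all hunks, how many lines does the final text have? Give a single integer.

Answer: 6

Derivation:
Hunk 1: at line 1 remove [cxs,sdeyx] add [tze,kskw,yzycw] -> 7 lines: fdch erx tze kskw yzycw usuty xvt
Hunk 2: at line 5 remove [usuty] add [tkz] -> 7 lines: fdch erx tze kskw yzycw tkz xvt
Hunk 3: at line 2 remove [kskw,yzycw] add [rdcd,tyzms,xic] -> 8 lines: fdch erx tze rdcd tyzms xic tkz xvt
Hunk 4: at line 4 remove [tyzms] add [ofxwg] -> 8 lines: fdch erx tze rdcd ofxwg xic tkz xvt
Hunk 5: at line 3 remove [rdcd,ofxwg,xic] add [lbt,wrwdu] -> 7 lines: fdch erx tze lbt wrwdu tkz xvt
Hunk 6: at line 2 remove [tze,lbt] add [wwc] -> 6 lines: fdch erx wwc wrwdu tkz xvt
Final line count: 6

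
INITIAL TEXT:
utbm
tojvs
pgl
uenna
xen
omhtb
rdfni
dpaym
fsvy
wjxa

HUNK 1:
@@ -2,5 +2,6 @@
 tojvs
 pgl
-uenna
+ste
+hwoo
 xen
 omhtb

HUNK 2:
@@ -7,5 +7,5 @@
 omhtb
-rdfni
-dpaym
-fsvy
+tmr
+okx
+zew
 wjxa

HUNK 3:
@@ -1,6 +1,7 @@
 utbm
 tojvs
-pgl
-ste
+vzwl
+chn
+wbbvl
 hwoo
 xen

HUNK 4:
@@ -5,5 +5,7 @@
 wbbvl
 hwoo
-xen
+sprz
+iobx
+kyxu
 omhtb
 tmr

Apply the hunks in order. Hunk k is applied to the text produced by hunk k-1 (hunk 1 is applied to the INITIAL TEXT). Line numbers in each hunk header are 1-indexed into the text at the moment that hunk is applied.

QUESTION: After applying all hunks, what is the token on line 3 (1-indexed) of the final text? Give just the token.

Hunk 1: at line 2 remove [uenna] add [ste,hwoo] -> 11 lines: utbm tojvs pgl ste hwoo xen omhtb rdfni dpaym fsvy wjxa
Hunk 2: at line 7 remove [rdfni,dpaym,fsvy] add [tmr,okx,zew] -> 11 lines: utbm tojvs pgl ste hwoo xen omhtb tmr okx zew wjxa
Hunk 3: at line 1 remove [pgl,ste] add [vzwl,chn,wbbvl] -> 12 lines: utbm tojvs vzwl chn wbbvl hwoo xen omhtb tmr okx zew wjxa
Hunk 4: at line 5 remove [xen] add [sprz,iobx,kyxu] -> 14 lines: utbm tojvs vzwl chn wbbvl hwoo sprz iobx kyxu omhtb tmr okx zew wjxa
Final line 3: vzwl

Answer: vzwl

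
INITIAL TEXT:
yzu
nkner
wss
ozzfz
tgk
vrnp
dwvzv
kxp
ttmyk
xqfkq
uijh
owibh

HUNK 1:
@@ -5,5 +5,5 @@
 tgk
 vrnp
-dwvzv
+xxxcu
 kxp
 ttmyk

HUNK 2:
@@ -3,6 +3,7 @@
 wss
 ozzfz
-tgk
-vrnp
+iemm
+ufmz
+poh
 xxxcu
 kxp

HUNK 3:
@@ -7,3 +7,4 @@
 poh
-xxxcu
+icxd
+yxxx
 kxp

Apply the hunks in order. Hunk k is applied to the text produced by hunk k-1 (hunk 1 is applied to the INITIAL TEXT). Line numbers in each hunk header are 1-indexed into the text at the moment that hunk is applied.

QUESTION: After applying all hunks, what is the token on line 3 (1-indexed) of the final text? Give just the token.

Answer: wss

Derivation:
Hunk 1: at line 5 remove [dwvzv] add [xxxcu] -> 12 lines: yzu nkner wss ozzfz tgk vrnp xxxcu kxp ttmyk xqfkq uijh owibh
Hunk 2: at line 3 remove [tgk,vrnp] add [iemm,ufmz,poh] -> 13 lines: yzu nkner wss ozzfz iemm ufmz poh xxxcu kxp ttmyk xqfkq uijh owibh
Hunk 3: at line 7 remove [xxxcu] add [icxd,yxxx] -> 14 lines: yzu nkner wss ozzfz iemm ufmz poh icxd yxxx kxp ttmyk xqfkq uijh owibh
Final line 3: wss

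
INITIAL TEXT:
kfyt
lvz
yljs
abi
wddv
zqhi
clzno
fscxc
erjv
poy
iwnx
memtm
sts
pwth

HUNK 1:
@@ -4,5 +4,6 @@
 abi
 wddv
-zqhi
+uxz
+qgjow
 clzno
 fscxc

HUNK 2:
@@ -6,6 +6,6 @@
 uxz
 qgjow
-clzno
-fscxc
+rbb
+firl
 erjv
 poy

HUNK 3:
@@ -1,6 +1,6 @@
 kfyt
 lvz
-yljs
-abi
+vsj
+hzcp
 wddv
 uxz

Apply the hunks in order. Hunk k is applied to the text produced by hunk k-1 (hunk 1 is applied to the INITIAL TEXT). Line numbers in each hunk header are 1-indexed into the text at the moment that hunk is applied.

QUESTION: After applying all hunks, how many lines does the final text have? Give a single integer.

Hunk 1: at line 4 remove [zqhi] add [uxz,qgjow] -> 15 lines: kfyt lvz yljs abi wddv uxz qgjow clzno fscxc erjv poy iwnx memtm sts pwth
Hunk 2: at line 6 remove [clzno,fscxc] add [rbb,firl] -> 15 lines: kfyt lvz yljs abi wddv uxz qgjow rbb firl erjv poy iwnx memtm sts pwth
Hunk 3: at line 1 remove [yljs,abi] add [vsj,hzcp] -> 15 lines: kfyt lvz vsj hzcp wddv uxz qgjow rbb firl erjv poy iwnx memtm sts pwth
Final line count: 15

Answer: 15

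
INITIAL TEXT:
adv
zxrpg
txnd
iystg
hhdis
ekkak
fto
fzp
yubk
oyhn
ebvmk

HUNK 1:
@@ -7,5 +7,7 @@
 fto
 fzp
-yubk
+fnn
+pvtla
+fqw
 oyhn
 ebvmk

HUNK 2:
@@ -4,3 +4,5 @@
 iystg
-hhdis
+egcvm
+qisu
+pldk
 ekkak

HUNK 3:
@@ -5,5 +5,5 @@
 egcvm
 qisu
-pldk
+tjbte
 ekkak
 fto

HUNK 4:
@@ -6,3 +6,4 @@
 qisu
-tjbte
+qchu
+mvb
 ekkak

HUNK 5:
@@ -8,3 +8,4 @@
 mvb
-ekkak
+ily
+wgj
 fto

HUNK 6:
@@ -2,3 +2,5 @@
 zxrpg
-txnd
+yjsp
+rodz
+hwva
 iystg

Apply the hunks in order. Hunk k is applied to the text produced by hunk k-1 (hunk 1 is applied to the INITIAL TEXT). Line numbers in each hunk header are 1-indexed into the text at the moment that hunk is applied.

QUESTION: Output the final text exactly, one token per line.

Hunk 1: at line 7 remove [yubk] add [fnn,pvtla,fqw] -> 13 lines: adv zxrpg txnd iystg hhdis ekkak fto fzp fnn pvtla fqw oyhn ebvmk
Hunk 2: at line 4 remove [hhdis] add [egcvm,qisu,pldk] -> 15 lines: adv zxrpg txnd iystg egcvm qisu pldk ekkak fto fzp fnn pvtla fqw oyhn ebvmk
Hunk 3: at line 5 remove [pldk] add [tjbte] -> 15 lines: adv zxrpg txnd iystg egcvm qisu tjbte ekkak fto fzp fnn pvtla fqw oyhn ebvmk
Hunk 4: at line 6 remove [tjbte] add [qchu,mvb] -> 16 lines: adv zxrpg txnd iystg egcvm qisu qchu mvb ekkak fto fzp fnn pvtla fqw oyhn ebvmk
Hunk 5: at line 8 remove [ekkak] add [ily,wgj] -> 17 lines: adv zxrpg txnd iystg egcvm qisu qchu mvb ily wgj fto fzp fnn pvtla fqw oyhn ebvmk
Hunk 6: at line 2 remove [txnd] add [yjsp,rodz,hwva] -> 19 lines: adv zxrpg yjsp rodz hwva iystg egcvm qisu qchu mvb ily wgj fto fzp fnn pvtla fqw oyhn ebvmk

Answer: adv
zxrpg
yjsp
rodz
hwva
iystg
egcvm
qisu
qchu
mvb
ily
wgj
fto
fzp
fnn
pvtla
fqw
oyhn
ebvmk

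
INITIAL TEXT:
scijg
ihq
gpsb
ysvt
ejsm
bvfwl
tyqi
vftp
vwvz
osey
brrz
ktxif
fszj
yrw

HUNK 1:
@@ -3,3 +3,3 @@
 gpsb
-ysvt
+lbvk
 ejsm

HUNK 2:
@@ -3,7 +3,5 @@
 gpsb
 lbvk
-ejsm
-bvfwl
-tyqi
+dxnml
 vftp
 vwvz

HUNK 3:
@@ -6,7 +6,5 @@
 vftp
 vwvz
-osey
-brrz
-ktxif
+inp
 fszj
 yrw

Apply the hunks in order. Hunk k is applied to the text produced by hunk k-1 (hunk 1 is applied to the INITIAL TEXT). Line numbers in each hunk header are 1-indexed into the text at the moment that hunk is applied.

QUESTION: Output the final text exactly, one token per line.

Answer: scijg
ihq
gpsb
lbvk
dxnml
vftp
vwvz
inp
fszj
yrw

Derivation:
Hunk 1: at line 3 remove [ysvt] add [lbvk] -> 14 lines: scijg ihq gpsb lbvk ejsm bvfwl tyqi vftp vwvz osey brrz ktxif fszj yrw
Hunk 2: at line 3 remove [ejsm,bvfwl,tyqi] add [dxnml] -> 12 lines: scijg ihq gpsb lbvk dxnml vftp vwvz osey brrz ktxif fszj yrw
Hunk 3: at line 6 remove [osey,brrz,ktxif] add [inp] -> 10 lines: scijg ihq gpsb lbvk dxnml vftp vwvz inp fszj yrw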